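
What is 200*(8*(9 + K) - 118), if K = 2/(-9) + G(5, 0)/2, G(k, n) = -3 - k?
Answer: -143600/9 ≈ -15956.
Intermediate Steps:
K = -38/9 (K = 2/(-9) + (-3 - 1*5)/2 = 2*(-⅑) + (-3 - 5)*(½) = -2/9 - 8*½ = -2/9 - 4 = -38/9 ≈ -4.2222)
200*(8*(9 + K) - 118) = 200*(8*(9 - 38/9) - 118) = 200*(8*(43/9) - 118) = 200*(344/9 - 118) = 200*(-718/9) = -143600/9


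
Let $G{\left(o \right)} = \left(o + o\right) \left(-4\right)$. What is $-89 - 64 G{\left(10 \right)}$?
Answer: $5031$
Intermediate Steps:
$G{\left(o \right)} = - 8 o$ ($G{\left(o \right)} = 2 o \left(-4\right) = - 8 o$)
$-89 - 64 G{\left(10 \right)} = -89 - 64 \left(\left(-8\right) 10\right) = -89 - -5120 = -89 + 5120 = 5031$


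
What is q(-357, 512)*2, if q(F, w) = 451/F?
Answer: -902/357 ≈ -2.5266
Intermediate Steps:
q(-357, 512)*2 = (451/(-357))*2 = (451*(-1/357))*2 = -451/357*2 = -902/357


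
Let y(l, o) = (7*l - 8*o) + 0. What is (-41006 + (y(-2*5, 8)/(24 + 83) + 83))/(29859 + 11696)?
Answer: -875779/889277 ≈ -0.98482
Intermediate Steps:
y(l, o) = -8*o + 7*l (y(l, o) = (-8*o + 7*l) + 0 = -8*o + 7*l)
(-41006 + (y(-2*5, 8)/(24 + 83) + 83))/(29859 + 11696) = (-41006 + ((-8*8 + 7*(-2*5))/(24 + 83) + 83))/(29859 + 11696) = (-41006 + ((-64 + 7*(-10))/107 + 83))/41555 = (-41006 + ((-64 - 70)/107 + 83))*(1/41555) = (-41006 + ((1/107)*(-134) + 83))*(1/41555) = (-41006 + (-134/107 + 83))*(1/41555) = (-41006 + 8747/107)*(1/41555) = -4378895/107*1/41555 = -875779/889277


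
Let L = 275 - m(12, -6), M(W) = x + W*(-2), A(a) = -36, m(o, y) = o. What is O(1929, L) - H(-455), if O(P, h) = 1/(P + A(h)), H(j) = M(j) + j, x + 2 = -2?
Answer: -853742/1893 ≈ -451.00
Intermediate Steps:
x = -4 (x = -2 - 2 = -4)
M(W) = -4 - 2*W (M(W) = -4 + W*(-2) = -4 - 2*W)
H(j) = -4 - j (H(j) = (-4 - 2*j) + j = -4 - j)
L = 263 (L = 275 - 1*12 = 275 - 12 = 263)
O(P, h) = 1/(-36 + P) (O(P, h) = 1/(P - 36) = 1/(-36 + P))
O(1929, L) - H(-455) = 1/(-36 + 1929) - (-4 - 1*(-455)) = 1/1893 - (-4 + 455) = 1/1893 - 1*451 = 1/1893 - 451 = -853742/1893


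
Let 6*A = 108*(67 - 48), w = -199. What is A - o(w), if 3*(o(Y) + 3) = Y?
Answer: 1234/3 ≈ 411.33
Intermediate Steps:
A = 342 (A = (108*(67 - 48))/6 = (108*19)/6 = (⅙)*2052 = 342)
o(Y) = -3 + Y/3
A - o(w) = 342 - (-3 + (⅓)*(-199)) = 342 - (-3 - 199/3) = 342 - 1*(-208/3) = 342 + 208/3 = 1234/3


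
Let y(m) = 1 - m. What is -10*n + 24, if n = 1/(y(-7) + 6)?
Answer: 163/7 ≈ 23.286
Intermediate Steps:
n = 1/14 (n = 1/((1 - 1*(-7)) + 6) = 1/((1 + 7) + 6) = 1/(8 + 6) = 1/14 ≈ 0.071429)
-10*n + 24 = -10*1/14 + 24 = -5/7 + 24 = 163/7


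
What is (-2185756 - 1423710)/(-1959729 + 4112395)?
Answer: -1804733/1076333 ≈ -1.6767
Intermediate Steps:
(-2185756 - 1423710)/(-1959729 + 4112395) = -3609466/2152666 = -3609466*1/2152666 = -1804733/1076333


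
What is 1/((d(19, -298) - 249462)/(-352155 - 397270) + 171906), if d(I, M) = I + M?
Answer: 749425/128830903791 ≈ 5.8171e-6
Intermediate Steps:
1/((d(19, -298) - 249462)/(-352155 - 397270) + 171906) = 1/(((19 - 298) - 249462)/(-352155 - 397270) + 171906) = 1/((-279 - 249462)/(-749425) + 171906) = 1/(-249741*(-1/749425) + 171906) = 1/(249741/749425 + 171906) = 1/(128830903791/749425) = 749425/128830903791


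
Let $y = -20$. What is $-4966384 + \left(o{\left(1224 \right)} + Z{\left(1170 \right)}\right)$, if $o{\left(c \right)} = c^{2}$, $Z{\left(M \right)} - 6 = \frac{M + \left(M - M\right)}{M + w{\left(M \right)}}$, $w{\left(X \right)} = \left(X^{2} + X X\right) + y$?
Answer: $- \frac{949923186673}{273895} \approx -3.4682 \cdot 10^{6}$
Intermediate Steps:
$w{\left(X \right)} = -20 + 2 X^{2}$ ($w{\left(X \right)} = \left(X^{2} + X X\right) - 20 = \left(X^{2} + X^{2}\right) - 20 = 2 X^{2} - 20 = -20 + 2 X^{2}$)
$Z{\left(M \right)} = 6 + \frac{M}{-20 + M + 2 M^{2}}$ ($Z{\left(M \right)} = 6 + \frac{M + \left(M - M\right)}{M + \left(-20 + 2 M^{2}\right)} = 6 + \frac{M + 0}{-20 + M + 2 M^{2}} = 6 + \frac{M}{-20 + M + 2 M^{2}}$)
$-4966384 + \left(o{\left(1224 \right)} + Z{\left(1170 \right)}\right) = -4966384 + \left(1224^{2} + \frac{-120 + 7 \cdot 1170 + 12 \cdot 1170^{2}}{-20 + 1170 + 2 \cdot 1170^{2}}\right) = -4966384 + \left(1498176 + \frac{-120 + 8190 + 12 \cdot 1368900}{-20 + 1170 + 2 \cdot 1368900}\right) = -4966384 + \left(1498176 + \frac{-120 + 8190 + 16426800}{-20 + 1170 + 2737800}\right) = -4966384 + \left(1498176 + \frac{1}{2738950} \cdot 16434870\right) = -4966384 + \left(1498176 + \frac{1643487}{273895}\right) = -4966384 + \frac{410344559007}{273895} = - \frac{949923186673}{273895}$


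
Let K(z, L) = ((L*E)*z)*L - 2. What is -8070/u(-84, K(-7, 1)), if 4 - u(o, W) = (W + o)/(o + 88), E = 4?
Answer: -3228/13 ≈ -248.31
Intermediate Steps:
K(z, L) = -2 + 4*z*L² (K(z, L) = ((L*4)*z)*L - 2 = ((4*L)*z)*L - 2 = (4*L*z)*L - 2 = 4*z*L² - 2 = -2 + 4*z*L²)
u(o, W) = 4 - (W + o)/(88 + o) (u(o, W) = 4 - (W + o)/(o + 88) = 4 - (W + o)/(88 + o))
-8070/u(-84, K(-7, 1)) = -8070*(88 - 84)/(352 - (-2 + 4*(-7)*1²) + 3*(-84)) = -8070*4/(352 - (-2 + 4*(-7)*1) - 252) = -8070*4/(352 - (-2 - 28) - 252) = -8070*4/(352 - 1*(-30) - 252) = -8070*4/(352 + 30 - 252) = -8070/((¼)*130) = -8070/65/2 = -8070*2/65 = -3228/13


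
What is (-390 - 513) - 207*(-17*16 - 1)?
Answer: 55608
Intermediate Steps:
(-390 - 513) - 207*(-17*16 - 1) = -903 - 207*(-272 - 1) = -903 - 207*(-273) = -903 + 56511 = 55608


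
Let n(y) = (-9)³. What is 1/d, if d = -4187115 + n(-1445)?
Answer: -1/4187844 ≈ -2.3879e-7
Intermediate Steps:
n(y) = -729
d = -4187844 (d = -4187115 - 729 = -4187844)
1/d = 1/(-4187844) = -1/4187844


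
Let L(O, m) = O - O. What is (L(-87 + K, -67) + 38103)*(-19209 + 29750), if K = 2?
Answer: 401643723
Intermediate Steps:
L(O, m) = 0
(L(-87 + K, -67) + 38103)*(-19209 + 29750) = (0 + 38103)*(-19209 + 29750) = 38103*10541 = 401643723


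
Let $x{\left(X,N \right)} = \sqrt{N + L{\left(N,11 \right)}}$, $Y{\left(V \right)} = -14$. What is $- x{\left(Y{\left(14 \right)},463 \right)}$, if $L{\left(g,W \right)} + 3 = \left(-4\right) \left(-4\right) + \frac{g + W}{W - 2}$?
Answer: $- \frac{\sqrt{4758}}{3} \approx -22.993$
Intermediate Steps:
$L{\left(g,W \right)} = 13 + \frac{W + g}{-2 + W}$ ($L{\left(g,W \right)} = -3 + \left(\left(-4\right) \left(-4\right) + \frac{g + W}{W - 2}\right) = -3 + \left(16 + \frac{W + g}{-2 + W}\right) = 13 + \frac{W + g}{-2 + W}$)
$x{\left(X,N \right)} = \sqrt{\frac{128}{9} + \frac{10 N}{9}}$ ($x{\left(X,N \right)} = \sqrt{N + \frac{-26 + N + 14 \cdot 11}{-2 + 11}} = \sqrt{N + \frac{-26 + N + 154}{9}} = \sqrt{N + \frac{128 + N}{9}} = \sqrt{N + \left(\frac{128}{9} + \frac{N}{9}\right)} = \sqrt{\frac{128}{9} + \frac{10 N}{9}}$)
$- x{\left(Y{\left(14 \right)},463 \right)} = - \frac{\sqrt{128 + 10 \cdot 463}}{3} = - \frac{\sqrt{128 + 4630}}{3} = - \frac{\sqrt{4758}}{3}$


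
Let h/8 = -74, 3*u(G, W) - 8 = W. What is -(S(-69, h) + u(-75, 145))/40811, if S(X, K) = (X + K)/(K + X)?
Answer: -52/40811 ≈ -0.0012742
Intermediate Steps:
u(G, W) = 8/3 + W/3
h = -592 (h = 8*(-74) = -592)
S(X, K) = 1 (S(X, K) = (K + X)/(K + X) = 1)
-(S(-69, h) + u(-75, 145))/40811 = -(1 + (8/3 + (⅓)*145))/40811 = -(1 + (8/3 + 145/3))*(1/40811) = -(1 + 51)*(1/40811) = -1*52*(1/40811) = -52*1/40811 = -52/40811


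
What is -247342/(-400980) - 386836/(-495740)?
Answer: 6943270559/4969545630 ≈ 1.3972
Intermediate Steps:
-247342/(-400980) - 386836/(-495740) = -247342*(-1/400980) - 386836*(-1/495740) = 123671/200490 + 96709/123935 = 6943270559/4969545630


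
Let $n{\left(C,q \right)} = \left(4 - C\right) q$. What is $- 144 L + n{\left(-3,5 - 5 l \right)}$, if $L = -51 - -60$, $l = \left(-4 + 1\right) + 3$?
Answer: $-1261$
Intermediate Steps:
$l = 0$ ($l = -3 + 3 = 0$)
$L = 9$ ($L = -51 + 60 = 9$)
$n{\left(C,q \right)} = q \left(4 - C\right)$
$- 144 L + n{\left(-3,5 - 5 l \right)} = \left(-144\right) 9 + \left(5 - 0\right) \left(4 - -3\right) = -1296 + \left(5 + 0\right) \left(4 + 3\right) = -1296 + 5 \cdot 7 = -1296 + 35 = -1261$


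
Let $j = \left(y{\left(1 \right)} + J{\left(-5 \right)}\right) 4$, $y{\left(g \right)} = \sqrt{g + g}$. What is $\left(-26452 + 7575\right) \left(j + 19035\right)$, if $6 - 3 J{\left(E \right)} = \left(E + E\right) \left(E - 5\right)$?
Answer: $- \frac{1070873333}{3} - 75508 \sqrt{2} \approx -3.5706 \cdot 10^{8}$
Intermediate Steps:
$J{\left(E \right)} = 2 - \frac{2 E \left(-5 + E\right)}{3}$ ($J{\left(E \right)} = 2 - \frac{\left(E + E\right) \left(E - 5\right)}{3} = 2 - \frac{2 E \left(-5 + E\right)}{3}$)
$y{\left(g \right)} = \sqrt{2} \sqrt{g}$ ($y{\left(g \right)} = \sqrt{2 g} = \sqrt{2} \sqrt{g}$)
$j = - \frac{376}{3} + 4 \sqrt{2}$ ($j = \left(\sqrt{2} \sqrt{1} + \left(2 - \frac{2 \left(-5\right)^{2}}{3} + \frac{10}{3} \left(-5\right)\right)\right) 4 = \left(\sqrt{2} \cdot 1 - \frac{94}{3}\right) 4 = \left(\sqrt{2} - \frac{94}{3}\right) 4 = \left(- \frac{94}{3} + \sqrt{2}\right) 4 = - \frac{376}{3} + 4 \sqrt{2} \approx -119.68$)
$\left(-26452 + 7575\right) \left(j + 19035\right) = \left(-26452 + 7575\right) \left(\left(- \frac{376}{3} + 4 \sqrt{2}\right) + 19035\right) = - 18877 \left(\frac{56729}{3} + 4 \sqrt{2}\right) = - \frac{1070873333}{3} - 75508 \sqrt{2}$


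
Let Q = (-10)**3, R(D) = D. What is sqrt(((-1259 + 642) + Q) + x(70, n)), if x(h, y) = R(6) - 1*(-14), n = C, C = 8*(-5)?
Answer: I*sqrt(1597) ≈ 39.962*I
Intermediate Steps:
Q = -1000
C = -40
n = -40
x(h, y) = 20 (x(h, y) = 6 - 1*(-14) = 6 + 14 = 20)
sqrt(((-1259 + 642) + Q) + x(70, n)) = sqrt(((-1259 + 642) - 1000) + 20) = sqrt((-617 - 1000) + 20) = sqrt(-1617 + 20) = sqrt(-1597) = I*sqrt(1597)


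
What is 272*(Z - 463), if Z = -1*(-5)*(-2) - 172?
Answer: -175440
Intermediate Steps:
Z = -182 (Z = 5*(-2) - 172 = -10 - 172 = -182)
272*(Z - 463) = 272*(-182 - 463) = 272*(-645) = -175440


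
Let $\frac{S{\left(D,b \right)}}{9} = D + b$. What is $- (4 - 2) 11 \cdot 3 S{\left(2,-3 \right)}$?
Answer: $594$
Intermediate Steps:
$S{\left(D,b \right)} = 9 D + 9 b$ ($S{\left(D,b \right)} = 9 \left(D + b\right) = 9 D + 9 b$)
$- (4 - 2) 11 \cdot 3 S{\left(2,-3 \right)} = - (4 - 2) 11 \cdot 3 \left(9 \cdot 2 + 9 \left(-3\right)\right) = \left(-1\right) 2 \cdot 33 \left(18 - 27\right) = - 2 \cdot 33 \left(-9\right) = \left(-2\right) \left(-297\right) = 594$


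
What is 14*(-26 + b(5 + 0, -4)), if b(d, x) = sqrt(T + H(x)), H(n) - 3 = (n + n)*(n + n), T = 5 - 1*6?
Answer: -364 + 14*sqrt(66) ≈ -250.26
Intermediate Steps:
T = -1 (T = 5 - 6 = -1)
H(n) = 3 + 4*n**2 (H(n) = 3 + (n + n)*(n + n) = 3 + (2*n)*(2*n) = 3 + 4*n**2)
b(d, x) = sqrt(2 + 4*x**2) (b(d, x) = sqrt(-1 + (3 + 4*x**2)) = sqrt(2 + 4*x**2))
14*(-26 + b(5 + 0, -4)) = 14*(-26 + sqrt(2 + 4*(-4)**2)) = 14*(-26 + sqrt(2 + 4*16)) = 14*(-26 + sqrt(2 + 64)) = 14*(-26 + sqrt(66)) = -364 + 14*sqrt(66)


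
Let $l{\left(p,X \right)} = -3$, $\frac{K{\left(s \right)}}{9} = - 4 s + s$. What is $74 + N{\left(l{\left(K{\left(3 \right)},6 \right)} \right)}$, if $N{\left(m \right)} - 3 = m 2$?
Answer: $71$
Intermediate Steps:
$K{\left(s \right)} = - 27 s$ ($K{\left(s \right)} = 9 \left(- 4 s + s\right) = 9 \left(- 3 s\right) = - 27 s$)
$N{\left(m \right)} = 3 + 2 m$ ($N{\left(m \right)} = 3 + m 2 = 3 + 2 m$)
$74 + N{\left(l{\left(K{\left(3 \right)},6 \right)} \right)} = 74 + \left(3 + 2 \left(-3\right)\right) = 74 + \left(3 - 6\right) = 74 - 3 = 71$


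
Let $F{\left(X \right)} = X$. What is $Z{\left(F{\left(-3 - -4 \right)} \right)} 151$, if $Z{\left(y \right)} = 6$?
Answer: $906$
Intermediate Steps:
$Z{\left(F{\left(-3 - -4 \right)} \right)} 151 = 6 \cdot 151 = 906$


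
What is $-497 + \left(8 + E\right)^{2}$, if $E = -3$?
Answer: $-472$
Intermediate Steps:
$-497 + \left(8 + E\right)^{2} = -497 + \left(8 - 3\right)^{2} = -497 + 5^{2} = -497 + 25 = -472$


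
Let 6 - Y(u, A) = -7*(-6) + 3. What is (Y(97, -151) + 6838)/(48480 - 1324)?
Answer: 6799/47156 ≈ 0.14418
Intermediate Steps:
Y(u, A) = -39 (Y(u, A) = 6 - (-7*(-6) + 3) = 6 - (42 + 3) = 6 - 1*45 = 6 - 45 = -39)
(Y(97, -151) + 6838)/(48480 - 1324) = (-39 + 6838)/(48480 - 1324) = 6799/47156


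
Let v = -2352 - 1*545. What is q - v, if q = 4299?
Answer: 7196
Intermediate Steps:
v = -2897 (v = -2352 - 545 = -2897)
q - v = 4299 - 1*(-2897) = 4299 + 2897 = 7196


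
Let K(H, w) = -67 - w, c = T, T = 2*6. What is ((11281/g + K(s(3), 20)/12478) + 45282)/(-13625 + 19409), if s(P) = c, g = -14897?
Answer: 8417091913655/1075157486544 ≈ 7.8287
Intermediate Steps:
T = 12
c = 12
s(P) = 12
((11281/g + K(s(3), 20)/12478) + 45282)/(-13625 + 19409) = ((11281/(-14897) + (-67 - 1*20)/12478) + 45282)/(-13625 + 19409) = ((11281*(-1/14897) + (-67 - 20)*(1/12478)) + 45282)/5784 = ((-11281/14897 - 87*1/12478) + 45282)*(1/5784) = ((-11281/14897 - 87/12478) + 45282)*(1/5784) = (-142060357/185884766 + 45282)*(1/5784) = (8417091913655/185884766)*(1/5784) = 8417091913655/1075157486544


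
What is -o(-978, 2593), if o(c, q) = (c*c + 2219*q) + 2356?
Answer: -6712707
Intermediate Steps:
o(c, q) = 2356 + c**2 + 2219*q (o(c, q) = (c**2 + 2219*q) + 2356 = 2356 + c**2 + 2219*q)
-o(-978, 2593) = -(2356 + (-978)**2 + 2219*2593) = -(2356 + 956484 + 5753867) = -1*6712707 = -6712707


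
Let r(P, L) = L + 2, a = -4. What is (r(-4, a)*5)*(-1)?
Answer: 10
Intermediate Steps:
r(P, L) = 2 + L
(r(-4, a)*5)*(-1) = ((2 - 4)*5)*(-1) = -2*5*(-1) = -10*(-1) = 10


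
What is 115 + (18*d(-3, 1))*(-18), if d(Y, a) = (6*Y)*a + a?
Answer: 5623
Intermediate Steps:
d(Y, a) = a + 6*Y*a (d(Y, a) = 6*Y*a + a = a + 6*Y*a)
115 + (18*d(-3, 1))*(-18) = 115 + (18*(1*(1 + 6*(-3))))*(-18) = 115 + (18*(1*(1 - 18)))*(-18) = 115 + (18*(1*(-17)))*(-18) = 115 + (18*(-17))*(-18) = 115 - 306*(-18) = 115 + 5508 = 5623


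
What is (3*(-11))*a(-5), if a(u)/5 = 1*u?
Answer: 825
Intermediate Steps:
a(u) = 5*u (a(u) = 5*(1*u) = 5*u)
(3*(-11))*a(-5) = (3*(-11))*(5*(-5)) = -33*(-25) = 825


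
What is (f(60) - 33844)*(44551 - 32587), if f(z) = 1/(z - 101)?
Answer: -16601306220/41 ≈ -4.0491e+8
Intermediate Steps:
f(z) = 1/(-101 + z)
(f(60) - 33844)*(44551 - 32587) = (1/(-101 + 60) - 33844)*(44551 - 32587) = (1/(-41) - 33844)*11964 = (-1/41 - 33844)*11964 = -1387605/41*11964 = -16601306220/41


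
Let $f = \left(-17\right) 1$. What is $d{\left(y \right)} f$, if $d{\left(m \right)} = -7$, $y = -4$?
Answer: $119$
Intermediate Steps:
$f = -17$
$d{\left(y \right)} f = \left(-7\right) \left(-17\right) = 119$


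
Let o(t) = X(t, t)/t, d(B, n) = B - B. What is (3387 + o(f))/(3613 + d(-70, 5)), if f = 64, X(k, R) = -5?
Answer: 216763/231232 ≈ 0.93743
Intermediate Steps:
d(B, n) = 0
o(t) = -5/t
(3387 + o(f))/(3613 + d(-70, 5)) = (3387 - 5/64)/(3613 + 0) = (3387 - 5*1/64)/3613 = (3387 - 5/64)*(1/3613) = (216763/64)*(1/3613) = 216763/231232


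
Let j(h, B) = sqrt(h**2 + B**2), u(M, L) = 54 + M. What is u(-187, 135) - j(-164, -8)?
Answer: -133 - 4*sqrt(1685) ≈ -297.19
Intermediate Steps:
j(h, B) = sqrt(B**2 + h**2)
u(-187, 135) - j(-164, -8) = (54 - 187) - sqrt((-8)**2 + (-164)**2) = -133 - sqrt(64 + 26896) = -133 - sqrt(26960) = -133 - 4*sqrt(1685)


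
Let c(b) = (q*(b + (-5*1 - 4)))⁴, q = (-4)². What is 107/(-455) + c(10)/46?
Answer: 14906979/10465 ≈ 1424.5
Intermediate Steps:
q = 16
c(b) = (-144 + 16*b)⁴ (c(b) = (16*(b + (-5*1 - 4)))⁴ = (16*(b + (-5 - 4)))⁴ = (16*(b - 9))⁴ = (16*(-9 + b))⁴ = (-144 + 16*b)⁴)
107/(-455) + c(10)/46 = 107/(-455) + (65536*(-9 + 10)⁴)/46 = 107*(-1/455) + (65536*1⁴)*(1/46) = -107/455 + (65536*1)*(1/46) = -107/455 + 65536*(1/46) = -107/455 + 32768/23 = 14906979/10465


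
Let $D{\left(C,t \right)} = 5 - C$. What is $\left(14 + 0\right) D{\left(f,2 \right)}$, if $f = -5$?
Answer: $140$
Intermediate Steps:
$\left(14 + 0\right) D{\left(f,2 \right)} = \left(14 + 0\right) \left(5 - -5\right) = 14 \left(5 + 5\right) = 14 \cdot 10 = 140$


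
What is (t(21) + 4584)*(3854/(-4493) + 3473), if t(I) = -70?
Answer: 70419912190/4493 ≈ 1.5673e+7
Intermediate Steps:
(t(21) + 4584)*(3854/(-4493) + 3473) = (-70 + 4584)*(3854/(-4493) + 3473) = 4514*(3854*(-1/4493) + 3473) = 4514*(-3854/4493 + 3473) = 4514*(15600335/4493) = 70419912190/4493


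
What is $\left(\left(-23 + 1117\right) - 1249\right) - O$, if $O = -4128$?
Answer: $3973$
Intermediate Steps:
$\left(\left(-23 + 1117\right) - 1249\right) - O = \left(\left(-23 + 1117\right) - 1249\right) - -4128 = \left(1094 - 1249\right) + 4128 = -155 + 4128 = 3973$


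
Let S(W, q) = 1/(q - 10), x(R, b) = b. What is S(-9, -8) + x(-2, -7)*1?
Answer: -127/18 ≈ -7.0556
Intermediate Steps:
S(W, q) = 1/(-10 + q)
S(-9, -8) + x(-2, -7)*1 = 1/(-10 - 8) - 7*1 = 1/(-18) - 7 = -1/18 - 7 = -127/18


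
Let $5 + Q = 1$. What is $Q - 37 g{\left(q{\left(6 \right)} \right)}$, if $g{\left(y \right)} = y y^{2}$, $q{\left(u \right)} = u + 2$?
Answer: $-18948$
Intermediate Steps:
$Q = -4$ ($Q = -5 + 1 = -4$)
$q{\left(u \right)} = 2 + u$
$g{\left(y \right)} = y^{3}$
$Q - 37 g{\left(q{\left(6 \right)} \right)} = -4 - 37 \left(2 + 6\right)^{3} = -4 - 37 \cdot 8^{3} = -4 - 18944 = -18948$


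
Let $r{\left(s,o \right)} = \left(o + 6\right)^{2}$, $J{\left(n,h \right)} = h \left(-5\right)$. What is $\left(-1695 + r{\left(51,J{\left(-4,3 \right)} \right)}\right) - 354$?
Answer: $-1968$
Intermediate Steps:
$J{\left(n,h \right)} = - 5 h$
$r{\left(s,o \right)} = \left(6 + o\right)^{2}$
$\left(-1695 + r{\left(51,J{\left(-4,3 \right)} \right)}\right) - 354 = \left(-1695 + \left(6 - 15\right)^{2}\right) - 354 = \left(-1695 + \left(-9\right)^{2}\right) - 354 = \left(-1695 + 81\right) - 354 = -1614 - 354 = -1968$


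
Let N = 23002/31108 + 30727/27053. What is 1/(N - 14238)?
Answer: -60111766/855758600835 ≈ -7.0244e-5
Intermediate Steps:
N = 112723473/60111766 (N = 23002*(1/31108) + 30727*(1/27053) = 1643/2222 + 30727/27053 = 112723473/60111766 ≈ 1.8752)
1/(N - 14238) = 1/(112723473/60111766 - 14238) = 1/(-855758600835/60111766) = -60111766/855758600835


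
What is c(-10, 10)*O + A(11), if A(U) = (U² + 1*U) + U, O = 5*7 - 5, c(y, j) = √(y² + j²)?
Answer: 143 + 300*√2 ≈ 567.26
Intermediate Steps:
c(y, j) = √(j² + y²)
O = 30 (O = 35 - 5 = 30)
A(U) = U² + 2*U (A(U) = (U² + U) + U = (U + U²) + U = U² + 2*U)
c(-10, 10)*O + A(11) = √(10² + (-10)²)*30 + 11*(2 + 11) = √(100 + 100)*30 + 11*13 = √200*30 + 143 = (10*√2)*30 + 143 = 300*√2 + 143 = 143 + 300*√2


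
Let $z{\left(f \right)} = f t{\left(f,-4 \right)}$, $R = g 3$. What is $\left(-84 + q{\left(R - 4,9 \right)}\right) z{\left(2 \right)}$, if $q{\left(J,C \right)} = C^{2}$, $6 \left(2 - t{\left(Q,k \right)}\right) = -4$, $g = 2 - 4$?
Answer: $-16$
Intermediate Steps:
$g = -2$ ($g = 2 - 4 = -2$)
$t{\left(Q,k \right)} = \frac{8}{3}$ ($t{\left(Q,k \right)} = 2 - - \frac{2}{3} = 2 + \frac{2}{3} = \frac{8}{3}$)
$R = -6$ ($R = \left(-2\right) 3 = -6$)
$z{\left(f \right)} = \frac{8 f}{3}$ ($z{\left(f \right)} = f \frac{8}{3} = \frac{8 f}{3}$)
$\left(-84 + q{\left(R - 4,9 \right)}\right) z{\left(2 \right)} = \left(-84 + 9^{2}\right) \frac{8}{3} \cdot 2 = \left(-84 + 81\right) \frac{16}{3} = \left(-3\right) \frac{16}{3} = -16$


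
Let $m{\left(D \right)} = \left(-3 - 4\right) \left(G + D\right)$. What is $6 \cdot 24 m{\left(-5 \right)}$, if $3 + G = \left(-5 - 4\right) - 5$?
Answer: $22176$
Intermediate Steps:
$G = -17$ ($G = -3 - 14 = -17$)
$m{\left(D \right)} = 119 - 7 D$ ($m{\left(D \right)} = \left(-3 - 4\right) \left(-17 + D\right) = - 7 \left(-17 + D\right) = 119 - 7 D$)
$6 \cdot 24 m{\left(-5 \right)} = 6 \cdot 24 \left(119 - -35\right) = 144 \left(119 + 35\right) = 144 \cdot 154 = 22176$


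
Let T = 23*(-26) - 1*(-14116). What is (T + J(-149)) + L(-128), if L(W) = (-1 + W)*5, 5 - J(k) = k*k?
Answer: -9323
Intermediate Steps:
J(k) = 5 - k² (J(k) = 5 - k*k = 5 - k²)
T = 13518 (T = -598 + 14116 = 13518)
L(W) = -5 + 5*W
(T + J(-149)) + L(-128) = (13518 + (5 - 1*(-149)²)) + (-5 + 5*(-128)) = (13518 + (5 - 1*22201)) + (-5 - 640) = (13518 + (5 - 22201)) - 645 = (13518 - 22196) - 645 = -8678 - 645 = -9323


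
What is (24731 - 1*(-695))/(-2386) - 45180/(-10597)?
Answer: -80819921/12642221 ≈ -6.3929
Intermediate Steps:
(24731 - 1*(-695))/(-2386) - 45180/(-10597) = (24731 + 695)*(-1/2386) - 45180*(-1/10597) = 25426*(-1/2386) + 45180/10597 = -12713/1193 + 45180/10597 = -80819921/12642221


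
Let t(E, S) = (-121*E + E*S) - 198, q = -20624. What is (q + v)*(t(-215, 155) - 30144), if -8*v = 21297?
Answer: 1753538357/2 ≈ 8.7677e+8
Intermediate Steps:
v = -21297/8 (v = -⅛*21297 = -21297/8 ≈ -2662.1)
t(E, S) = -198 - 121*E + E*S
(q + v)*(t(-215, 155) - 30144) = (-20624 - 21297/8)*((-198 - 121*(-215) - 215*155) - 30144) = -186289*((-198 + 26015 - 33325) - 30144)/8 = -186289*(-7508 - 30144)/8 = -186289/8*(-37652) = 1753538357/2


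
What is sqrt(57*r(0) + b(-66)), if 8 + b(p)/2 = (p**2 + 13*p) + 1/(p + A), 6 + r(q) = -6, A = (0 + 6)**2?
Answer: sqrt(1416585)/15 ≈ 79.347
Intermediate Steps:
A = 36 (A = 6**2 = 36)
r(q) = -12 (r(q) = -6 - 6 = -12)
b(p) = -16 + 2*p**2 + 2/(36 + p) + 26*p (b(p) = -16 + 2*((p**2 + 13*p) + 1/(p + 36)) = -16 + 2*((p**2 + 13*p) + 1/(36 + p)) = -16 + 2*(p**2 + 1/(36 + p) + 13*p) = -16 + (2*p**2 + 2/(36 + p) + 26*p) = -16 + 2*p**2 + 2/(36 + p) + 26*p)
sqrt(57*r(0) + b(-66)) = sqrt(57*(-12) + 2*(-287 + (-66)**3 + 49*(-66)**2 + 460*(-66))/(36 - 66)) = sqrt(-684 + 2*(-287 - 287496 + 49*4356 - 30360)/(-30)) = sqrt(-684 + 2*(-1/30)*(-287 - 287496 + 213444 - 30360)) = sqrt(-684 + 2*(-1/30)*(-104699)) = sqrt(-684 + 104699/15) = sqrt(94439/15) = sqrt(1416585)/15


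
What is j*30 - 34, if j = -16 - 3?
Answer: -604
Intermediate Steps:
j = -19
j*30 - 34 = -19*30 - 34 = -570 - 34 = -604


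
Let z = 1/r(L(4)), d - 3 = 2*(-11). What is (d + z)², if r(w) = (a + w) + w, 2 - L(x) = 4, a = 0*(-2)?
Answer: 5929/16 ≈ 370.56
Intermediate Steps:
a = 0
L(x) = -2 (L(x) = 2 - 1*4 = 2 - 4 = -2)
r(w) = 2*w (r(w) = (0 + w) + w = w + w = 2*w)
d = -19 (d = 3 + 2*(-11) = 3 - 22 = -19)
z = -¼ (z = 1/(2*(-2)) = 1/(-4) = -¼ ≈ -0.25000)
(d + z)² = (-19 - ¼)² = (-77/4)² = 5929/16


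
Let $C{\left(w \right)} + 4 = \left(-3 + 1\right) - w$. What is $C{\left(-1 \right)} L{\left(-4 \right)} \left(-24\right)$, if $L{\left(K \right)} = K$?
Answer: $-480$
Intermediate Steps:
$C{\left(w \right)} = -6 - w$ ($C{\left(w \right)} = -4 - \left(2 + w\right) = -6 - w$)
$C{\left(-1 \right)} L{\left(-4 \right)} \left(-24\right) = \left(-6 - -1\right) \left(-4\right) \left(-24\right) = \left(-6 + 1\right) \left(-4\right) \left(-24\right) = \left(-5\right) \left(-4\right) \left(-24\right) = 20 \left(-24\right) = -480$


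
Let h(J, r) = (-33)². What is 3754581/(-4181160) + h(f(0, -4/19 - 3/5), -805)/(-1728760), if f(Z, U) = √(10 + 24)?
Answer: -123017476/136898147 ≈ -0.89861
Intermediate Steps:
f(Z, U) = √34
h(J, r) = 1089
3754581/(-4181160) + h(f(0, -4/19 - 3/5), -805)/(-1728760) = 3754581/(-4181160) + 1089/(-1728760) = 3754581*(-1/4181160) + 1089*(-1/1728760) = -1251527/1393720 - 99/157160 = -123017476/136898147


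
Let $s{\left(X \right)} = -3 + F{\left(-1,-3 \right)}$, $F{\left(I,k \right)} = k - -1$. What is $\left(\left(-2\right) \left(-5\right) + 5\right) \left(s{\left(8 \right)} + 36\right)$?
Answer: $465$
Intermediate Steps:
$F{\left(I,k \right)} = 1 + k$ ($F{\left(I,k \right)} = k + 1 = 1 + k$)
$s{\left(X \right)} = -5$ ($s{\left(X \right)} = -3 + \left(1 - 3\right) = -3 - 2 = -5$)
$\left(\left(-2\right) \left(-5\right) + 5\right) \left(s{\left(8 \right)} + 36\right) = \left(\left(-2\right) \left(-5\right) + 5\right) \left(-5 + 36\right) = \left(10 + 5\right) 31 = 15 \cdot 31 = 465$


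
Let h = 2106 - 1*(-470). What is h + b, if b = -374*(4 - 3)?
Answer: 2202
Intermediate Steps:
b = -374 (b = -374*1 = -374)
h = 2576 (h = 2106 + 470 = 2576)
h + b = 2576 - 374 = 2202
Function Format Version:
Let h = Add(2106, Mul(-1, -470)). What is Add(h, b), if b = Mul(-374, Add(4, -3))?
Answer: 2202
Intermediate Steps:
b = -374 (b = Mul(-374, 1) = -374)
h = 2576 (h = Add(2106, 470) = 2576)
Add(h, b) = Add(2576, -374) = 2202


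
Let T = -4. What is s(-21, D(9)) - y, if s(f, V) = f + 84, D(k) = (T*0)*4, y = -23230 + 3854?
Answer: 19439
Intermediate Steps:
y = -19376
D(k) = 0 (D(k) = -4*0*4 = 0*4 = 0)
s(f, V) = 84 + f
s(-21, D(9)) - y = (84 - 21) - 1*(-19376) = 63 + 19376 = 19439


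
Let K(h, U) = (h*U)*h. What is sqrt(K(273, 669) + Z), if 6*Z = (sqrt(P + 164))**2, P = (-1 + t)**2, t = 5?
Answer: sqrt(49859931) ≈ 7061.2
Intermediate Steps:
P = 16 (P = (-1 + 5)**2 = 4**2 = 16)
K(h, U) = U*h**2 (K(h, U) = (U*h)*h = U*h**2)
Z = 30 (Z = (sqrt(16 + 164))**2/6 = (sqrt(180))**2/6 = (6*sqrt(5))**2/6 = (1/6)*180 = 30)
sqrt(K(273, 669) + Z) = sqrt(669*273**2 + 30) = sqrt(669*74529 + 30) = sqrt(49859901 + 30) = sqrt(49859931)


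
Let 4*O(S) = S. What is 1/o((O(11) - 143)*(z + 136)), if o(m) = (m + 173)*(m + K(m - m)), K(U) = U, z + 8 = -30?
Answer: 4/746133927 ≈ 5.3610e-9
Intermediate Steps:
O(S) = S/4
z = -38 (z = -8 - 30 = -38)
o(m) = m*(173 + m) (o(m) = (m + 173)*(m + (m - m)) = (173 + m)*(m + 0) = (173 + m)*m = m*(173 + m))
1/o((O(11) - 143)*(z + 136)) = 1/((((1/4)*11 - 143)*(-38 + 136))*(173 + ((1/4)*11 - 143)*(-38 + 136))) = 1/(((11/4 - 143)*98)*(173 + (11/4 - 143)*98)) = 1/((-561/4*98)*(173 - 561/4*98)) = 1/(-27489*(173 - 27489/2)/2) = 1/(-27489/2*(-27143/2)) = 1/(746133927/4) = 4/746133927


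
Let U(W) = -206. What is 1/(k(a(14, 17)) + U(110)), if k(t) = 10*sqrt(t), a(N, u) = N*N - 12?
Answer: -103/12018 - 5*sqrt(46)/6009 ≈ -0.014214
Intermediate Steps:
a(N, u) = -12 + N**2 (a(N, u) = N**2 - 12 = -12 + N**2)
1/(k(a(14, 17)) + U(110)) = 1/(10*sqrt(-12 + 14**2) - 206) = 1/(10*sqrt(-12 + 196) - 206) = 1/(10*sqrt(184) - 206) = 1/(10*(2*sqrt(46)) - 206) = 1/(20*sqrt(46) - 206) = 1/(-206 + 20*sqrt(46))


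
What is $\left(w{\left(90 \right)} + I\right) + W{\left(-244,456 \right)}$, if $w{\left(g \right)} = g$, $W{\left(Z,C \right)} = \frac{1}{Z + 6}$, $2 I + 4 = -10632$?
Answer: $- \frac{1244265}{238} \approx -5228.0$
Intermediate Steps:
$I = -5318$ ($I = -2 + \frac{1}{2} \left(-10632\right) = -2 - 5316 = -5318$)
$W{\left(Z,C \right)} = \frac{1}{6 + Z}$
$\left(w{\left(90 \right)} + I\right) + W{\left(-244,456 \right)} = \left(90 - 5318\right) + \frac{1}{6 - 244} = -5228 + \frac{1}{-238} = -5228 - \frac{1}{238} = - \frac{1244265}{238}$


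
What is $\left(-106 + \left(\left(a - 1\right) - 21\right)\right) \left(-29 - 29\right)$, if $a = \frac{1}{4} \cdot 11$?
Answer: $\frac{14529}{2} \approx 7264.5$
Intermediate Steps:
$a = \frac{11}{4}$ ($a = \frac{1}{4} \cdot 11 = \frac{11}{4} \approx 2.75$)
$\left(-106 + \left(\left(a - 1\right) - 21\right)\right) \left(-29 - 29\right) = \left(-106 + \left(\left(\frac{11}{4} - 1\right) - 21\right)\right) \left(-29 - 29\right) = \left(-106 + \left(\frac{7}{4} - 21\right)\right) \left(-29 - 29\right) = \left(-106 - \frac{77}{4}\right) \left(-58\right) = \left(- \frac{501}{4}\right) \left(-58\right) = \frac{14529}{2}$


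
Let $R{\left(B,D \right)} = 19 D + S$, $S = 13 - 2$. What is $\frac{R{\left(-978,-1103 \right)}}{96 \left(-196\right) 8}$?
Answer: $\frac{3491}{25088} \approx 0.13915$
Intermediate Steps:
$S = 11$
$R{\left(B,D \right)} = 11 + 19 D$ ($R{\left(B,D \right)} = 19 D + 11 = 11 + 19 D$)
$\frac{R{\left(-978,-1103 \right)}}{96 \left(-196\right) 8} = \frac{11 + 19 \left(-1103\right)}{96 \left(-196\right) 8} = \frac{11 - 20957}{\left(-18816\right) 8} = - \frac{20946}{-150528} = \left(-20946\right) \left(- \frac{1}{150528}\right) = \frac{3491}{25088}$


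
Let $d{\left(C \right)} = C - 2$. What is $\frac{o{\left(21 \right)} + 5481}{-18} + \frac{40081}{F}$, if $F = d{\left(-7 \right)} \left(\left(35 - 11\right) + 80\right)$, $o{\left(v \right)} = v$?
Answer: $- \frac{326185}{936} \approx -348.49$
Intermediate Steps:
$d{\left(C \right)} = -2 + C$
$F = -936$ ($F = \left(-2 - 7\right) \left(\left(35 - 11\right) + 80\right) = - 9 \left(24 + 80\right) = \left(-9\right) 104 = -936$)
$\frac{o{\left(21 \right)} + 5481}{-18} + \frac{40081}{F} = \frac{21 + 5481}{-18} + \frac{40081}{-936} = 5502 \left(- \frac{1}{18}\right) + 40081 \left(- \frac{1}{936}\right) = - \frac{917}{3} - \frac{40081}{936} = - \frac{326185}{936}$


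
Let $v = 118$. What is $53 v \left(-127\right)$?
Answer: $-794258$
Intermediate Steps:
$53 v \left(-127\right) = 53 \cdot 118 \left(-127\right) = 6254 \left(-127\right) = -794258$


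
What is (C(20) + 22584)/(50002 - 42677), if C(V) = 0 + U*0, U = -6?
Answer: 22584/7325 ≈ 3.0831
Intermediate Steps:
C(V) = 0 (C(V) = 0 - 6*0 = 0 + 0 = 0)
(C(20) + 22584)/(50002 - 42677) = (0 + 22584)/(50002 - 42677) = 22584/7325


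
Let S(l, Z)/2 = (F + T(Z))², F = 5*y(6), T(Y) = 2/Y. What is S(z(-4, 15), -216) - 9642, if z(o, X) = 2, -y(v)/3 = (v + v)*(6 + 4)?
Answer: 37735516657/5832 ≈ 6.4704e+6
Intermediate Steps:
y(v) = -60*v (y(v) = -3*(v + v)*(6 + 4) = -3*2*v*10 = -60*v)
F = -1800 (F = 5*(-60*6) = 5*(-360) = -1800)
S(l, Z) = 2*(-1800 + 2/Z)²
S(z(-4, 15), -216) - 9642 = 8*(-1 + 900*(-216))²/(-216)² - 9642 = 8*(1/46656)*(-1 - 194400)² - 9642 = 8*(1/46656)*(-194401)² - 9642 = 8*(1/46656)*37791748801 - 9642 = 37791748801/5832 - 9642 = 37735516657/5832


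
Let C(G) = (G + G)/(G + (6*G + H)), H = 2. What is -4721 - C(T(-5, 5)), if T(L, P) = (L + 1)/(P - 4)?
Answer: -61377/13 ≈ -4721.3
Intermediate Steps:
T(L, P) = (1 + L)/(-4 + P)
C(G) = 2*G/(2 + 7*G) (C(G) = (G + G)/(G + (6*G + 2)) = (2*G)/(G + (2 + 6*G)) = (2*G)/(2 + 7*G) = 2*G/(2 + 7*G))
-4721 - C(T(-5, 5)) = -4721 - 2*(1 - 5)/(-4 + 5)/(2 + 7*((1 - 5)/(-4 + 5))) = -4721 - 2*-4/1/(2 + 7*(-4/1)) = -4721 - 2*1*(-4)/(2 + 7*(1*(-4))) = -4721 - 2*(-4)/(2 + 7*(-4)) = -4721 - 2*(-4)/(2 - 28) = -4721 - 2*(-4)/(-26) = -4721 - 2*(-4)*(-1)/26 = -4721 - 1*4/13 = -4721 - 4/13 = -61377/13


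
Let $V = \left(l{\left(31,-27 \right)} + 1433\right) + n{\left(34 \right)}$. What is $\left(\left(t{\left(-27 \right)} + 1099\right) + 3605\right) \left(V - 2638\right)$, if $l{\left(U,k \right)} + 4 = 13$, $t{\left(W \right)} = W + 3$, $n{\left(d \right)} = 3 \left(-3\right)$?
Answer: $-5639400$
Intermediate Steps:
$n{\left(d \right)} = -9$
$t{\left(W \right)} = 3 + W$
$l{\left(U,k \right)} = 9$ ($l{\left(U,k \right)} = -4 + 13 = 9$)
$V = 1433$ ($V = \left(9 + 1433\right) - 9 = 1442 - 9 = 1433$)
$\left(\left(t{\left(-27 \right)} + 1099\right) + 3605\right) \left(V - 2638\right) = \left(\left(\left(3 - 27\right) + 1099\right) + 3605\right) \left(1433 - 2638\right) = \left(\left(-24 + 1099\right) + 3605\right) \left(-1205\right) = \left(1075 + 3605\right) \left(-1205\right) = 4680 \left(-1205\right) = -5639400$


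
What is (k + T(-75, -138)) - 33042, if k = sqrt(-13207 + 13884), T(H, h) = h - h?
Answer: -33042 + sqrt(677) ≈ -33016.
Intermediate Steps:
T(H, h) = 0
k = sqrt(677) ≈ 26.019
(k + T(-75, -138)) - 33042 = (sqrt(677) + 0) - 33042 = sqrt(677) - 33042 = -33042 + sqrt(677)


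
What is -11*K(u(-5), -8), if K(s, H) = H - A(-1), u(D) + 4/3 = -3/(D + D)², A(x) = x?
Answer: 77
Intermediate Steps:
u(D) = -4/3 - 3/(4*D²) (u(D) = -4/3 - 3/(D + D)² = -4/3 - 3*1/(4*D²) = -4/3 - 3/(4*D²))
K(s, H) = 1 + H (K(s, H) = H - 1*(-1) = H + 1 = 1 + H)
-11*K(u(-5), -8) = -11*(1 - 8) = -11*(-7) = 77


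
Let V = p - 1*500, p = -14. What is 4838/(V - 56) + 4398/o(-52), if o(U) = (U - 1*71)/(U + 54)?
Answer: -934799/11685 ≈ -80.000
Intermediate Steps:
o(U) = (-71 + U)/(54 + U) (o(U) = (U - 71)/(54 + U) = (-71 + U)/(54 + U))
V = -514 (V = -14 - 1*500 = -14 - 500 = -514)
4838/(V - 56) + 4398/o(-52) = 4838/(-514 - 56) + 4398/(((-71 - 52)/(54 - 52))) = 4838/(-570) + 4398/((-123/2)) = 4838*(-1/570) + 4398/(((½)*(-123))) = -2419/285 + 4398/(-123/2) = -2419/285 + 4398*(-2/123) = -2419/285 - 2932/41 = -934799/11685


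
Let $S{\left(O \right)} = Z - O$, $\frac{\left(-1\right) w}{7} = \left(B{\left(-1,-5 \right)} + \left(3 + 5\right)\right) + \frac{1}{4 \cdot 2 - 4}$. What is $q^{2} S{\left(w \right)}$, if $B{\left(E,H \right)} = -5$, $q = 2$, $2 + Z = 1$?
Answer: $87$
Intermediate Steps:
$Z = -1$ ($Z = -2 + 1 = -1$)
$w = - \frac{91}{4}$ ($w = - 7 \left(\left(-5 + \left(3 + 5\right)\right) + \frac{1}{4 \cdot 2 - 4}\right) = - 7 \left(\left(-5 + 8\right) + \frac{1}{8 - 4}\right) = - 7 \left(3 + \frac{1}{4}\right) = \left(-7\right) \frac{13}{4} = - \frac{91}{4} \approx -22.75$)
$S{\left(O \right)} = -1 - O$
$q^{2} S{\left(w \right)} = 2^{2} \left(-1 - - \frac{91}{4}\right) = 4 \left(-1 + \frac{91}{4}\right) = 4 \cdot \frac{87}{4} = 87$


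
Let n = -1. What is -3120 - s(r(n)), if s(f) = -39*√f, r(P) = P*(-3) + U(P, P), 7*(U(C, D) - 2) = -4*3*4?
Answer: -3120 + 39*I*√91/7 ≈ -3120.0 + 53.148*I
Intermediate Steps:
U(C, D) = -34/7 (U(C, D) = 2 + (-4*3*4)/7 = 2 + (-12*4)/7 = 2 + (⅐)*(-48) = 2 - 48/7 = -34/7)
r(P) = -34/7 - 3*P (r(P) = P*(-3) - 34/7 = -3*P - 34/7 = -34/7 - 3*P)
-3120 - s(r(n)) = -3120 - (-39)*√(-34/7 - 3*(-1)) = -3120 - (-39)*√(-34/7 + 3) = -3120 - (-39)*√(-13/7) = -3120 - (-39)*I*√91/7 = -3120 + 39*I*√91/7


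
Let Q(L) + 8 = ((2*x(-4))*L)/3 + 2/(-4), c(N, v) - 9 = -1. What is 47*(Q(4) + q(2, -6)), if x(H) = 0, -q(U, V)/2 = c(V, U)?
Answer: -2303/2 ≈ -1151.5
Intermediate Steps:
c(N, v) = 8 (c(N, v) = 9 - 1 = 8)
q(U, V) = -16 (q(U, V) = -2*8 = -16)
Q(L) = -17/2 (Q(L) = -8 + (((2*0)*L)/3 + 2/(-4)) = -8 + ((0*L)*(⅓) + 2*(-¼)) = -8 + (0*(⅓) - ½) = -8 + (0 - ½) = -8 - ½ = -17/2)
47*(Q(4) + q(2, -6)) = 47*(-17/2 - 16) = 47*(-49/2) = -2303/2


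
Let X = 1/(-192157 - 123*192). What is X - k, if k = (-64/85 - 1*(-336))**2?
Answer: -175212426465593/1558959925 ≈ -1.1239e+5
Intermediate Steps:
k = 812022016/7225 (k = (-64*1/85 + 336)**2 = (-64/85 + 336)**2 = (28496/85)**2 = 812022016/7225 ≈ 1.1239e+5)
X = -1/215773 (X = 1/(-192157 - 23616) = 1/(-215773) = -1/215773 ≈ -4.6345e-6)
X - k = -1/215773 - 1*812022016/7225 = -1/215773 - 812022016/7225 = -175212426465593/1558959925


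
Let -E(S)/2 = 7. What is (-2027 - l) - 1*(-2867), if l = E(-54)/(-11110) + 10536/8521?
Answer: 39702103073/47334155 ≈ 838.76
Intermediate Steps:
E(S) = -14 (E(S) = -2*7 = -14)
l = 58587127/47334155 (l = -14/(-11110) + 10536/8521 = -14*(-1/11110) + 10536*(1/8521) = 7/5555 + 10536/8521 = 58587127/47334155 ≈ 1.2377)
(-2027 - l) - 1*(-2867) = (-2027 - 1*58587127/47334155) - 1*(-2867) = (-2027 - 58587127/47334155) + 2867 = -96004919312/47334155 + 2867 = 39702103073/47334155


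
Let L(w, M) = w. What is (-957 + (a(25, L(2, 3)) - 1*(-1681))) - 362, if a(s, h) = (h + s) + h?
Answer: 391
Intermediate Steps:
a(s, h) = s + 2*h
(-957 + (a(25, L(2, 3)) - 1*(-1681))) - 362 = (-957 + ((25 + 2*2) - 1*(-1681))) - 362 = (-957 + ((25 + 4) + 1681)) - 362 = (-957 + (29 + 1681)) - 362 = (-957 + 1710) - 362 = 753 - 362 = 391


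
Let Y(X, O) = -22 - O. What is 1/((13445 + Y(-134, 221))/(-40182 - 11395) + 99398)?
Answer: 51577/5126637444 ≈ 1.0061e-5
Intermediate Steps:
1/((13445 + Y(-134, 221))/(-40182 - 11395) + 99398) = 1/((13445 + (-22 - 1*221))/(-40182 - 11395) + 99398) = 1/((13445 + (-22 - 221))/(-51577) + 99398) = 1/((13445 - 243)*(-1/51577) + 99398) = 1/(13202*(-1/51577) + 99398) = 1/(-13202/51577 + 99398) = 1/(5126637444/51577) = 51577/5126637444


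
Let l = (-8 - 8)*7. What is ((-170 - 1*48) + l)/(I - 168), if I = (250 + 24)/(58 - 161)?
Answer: 1545/799 ≈ 1.9337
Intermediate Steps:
l = -112 (l = -16*7 = -112)
I = -274/103 (I = 274/(-103) = 274*(-1/103) = -274/103 ≈ -2.6602)
((-170 - 1*48) + l)/(I - 168) = ((-170 - 1*48) - 112)/(-274/103 - 168) = ((-170 - 48) - 112)/(-17578/103) = (-218 - 112)*(-103/17578) = -330*(-103/17578) = 1545/799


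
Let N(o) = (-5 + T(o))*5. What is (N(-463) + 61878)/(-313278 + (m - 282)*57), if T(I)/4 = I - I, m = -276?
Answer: -61853/345084 ≈ -0.17924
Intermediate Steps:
T(I) = 0 (T(I) = 4*(I - I) = 4*0 = 0)
N(o) = -25 (N(o) = (-5 + 0)*5 = -5*5 = -25)
(N(-463) + 61878)/(-313278 + (m - 282)*57) = (-25 + 61878)/(-313278 + (-276 - 282)*57) = 61853/(-313278 - 558*57) = 61853/(-313278 - 31806) = 61853/(-345084) = 61853*(-1/345084) = -61853/345084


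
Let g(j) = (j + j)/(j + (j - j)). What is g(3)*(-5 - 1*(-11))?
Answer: 12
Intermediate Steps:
g(j) = 2 (g(j) = (2*j)/(j + 0) = (2*j)/j = 2)
g(3)*(-5 - 1*(-11)) = 2*(-5 - 1*(-11)) = 2*(-5 + 11) = 2*6 = 12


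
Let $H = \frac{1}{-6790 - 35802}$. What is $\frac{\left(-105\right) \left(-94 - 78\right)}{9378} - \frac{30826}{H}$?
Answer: $\frac{2052126773506}{1563} \approx 1.3129 \cdot 10^{9}$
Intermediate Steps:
$H = - \frac{1}{42592}$ ($H = \frac{1}{-42592} = - \frac{1}{42592} \approx -2.3479 \cdot 10^{-5}$)
$\frac{\left(-105\right) \left(-94 - 78\right)}{9378} - \frac{30826}{H} = \frac{\left(-105\right) \left(-94 - 78\right)}{9378} - \frac{30826}{- \frac{1}{42592}} = \left(-105\right) \left(-172\right) \frac{1}{9378} - -1312940992 = 18060 \cdot \frac{1}{9378} + 1312940992 = \frac{3010}{1563} + 1312940992 = \frac{2052126773506}{1563}$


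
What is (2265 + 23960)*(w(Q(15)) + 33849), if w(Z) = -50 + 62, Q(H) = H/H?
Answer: 888004725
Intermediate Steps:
Q(H) = 1
w(Z) = 12
(2265 + 23960)*(w(Q(15)) + 33849) = (2265 + 23960)*(12 + 33849) = 26225*33861 = 888004725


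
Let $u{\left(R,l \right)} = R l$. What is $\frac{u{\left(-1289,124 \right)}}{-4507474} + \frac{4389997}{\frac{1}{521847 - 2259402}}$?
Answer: $- \frac{17191193101447590977}{2253737} \approx -7.6279 \cdot 10^{12}$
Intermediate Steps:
$\frac{u{\left(-1289,124 \right)}}{-4507474} + \frac{4389997}{\frac{1}{521847 - 2259402}} = \frac{\left(-1289\right) 124}{-4507474} + \frac{4389997}{\frac{1}{521847 - 2259402}} = \left(-159836\right) \left(- \frac{1}{4507474}\right) + \frac{4389997}{\frac{1}{-1737555}} = \frac{79918}{2253737} + \frac{4389997}{- \frac{1}{1737555}} = \frac{79918}{2253737} + 4389997 \left(-1737555\right) = \frac{79918}{2253737} - 7627861237335 = - \frac{17191193101447590977}{2253737}$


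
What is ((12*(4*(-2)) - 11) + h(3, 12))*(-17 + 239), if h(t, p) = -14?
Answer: -26862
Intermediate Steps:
((12*(4*(-2)) - 11) + h(3, 12))*(-17 + 239) = ((12*(4*(-2)) - 11) - 14)*(-17 + 239) = ((12*(-8) - 11) - 14)*222 = ((-96 - 11) - 14)*222 = (-107 - 14)*222 = -121*222 = -26862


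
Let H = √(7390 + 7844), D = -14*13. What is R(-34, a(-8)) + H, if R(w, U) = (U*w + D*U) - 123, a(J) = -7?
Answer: 1389 + √15234 ≈ 1512.4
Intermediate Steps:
D = -182
R(w, U) = -123 - 182*U + U*w (R(w, U) = (U*w - 182*U) - 123 = (-182*U + U*w) - 123 = -123 - 182*U + U*w)
H = √15234 ≈ 123.43
R(-34, a(-8)) + H = (-123 - 182*(-7) - 7*(-34)) + √15234 = (-123 + 1274 + 238) + √15234 = 1389 + √15234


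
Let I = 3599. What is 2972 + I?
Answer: 6571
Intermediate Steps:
2972 + I = 2972 + 3599 = 6571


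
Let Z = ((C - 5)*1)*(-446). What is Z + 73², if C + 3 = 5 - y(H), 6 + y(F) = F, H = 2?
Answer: 4883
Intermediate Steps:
y(F) = -6 + F
C = 6 (C = -3 + (5 - (-6 + 2)) = -3 + (5 - 1*(-4)) = -3 + (5 + 4) = -3 + 9 = 6)
Z = -446 (Z = ((6 - 5)*1)*(-446) = (1*1)*(-446) = 1*(-446) = -446)
Z + 73² = -446 + 73² = -446 + 5329 = 4883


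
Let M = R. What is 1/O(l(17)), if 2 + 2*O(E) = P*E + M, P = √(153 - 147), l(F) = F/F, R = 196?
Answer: 194/18815 - √6/18815 ≈ 0.010181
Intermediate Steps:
l(F) = 1
M = 196
P = √6 ≈ 2.4495
O(E) = 97 + E*√6/2 (O(E) = -1 + (√6*E + 196)/2 = -1 + (E*√6 + 196)/2 = -1 + (196 + E*√6)/2 = -1 + (98 + E*√6/2) = 97 + E*√6/2)
1/O(l(17)) = 1/(97 + (½)*1*√6) = 1/(97 + √6/2)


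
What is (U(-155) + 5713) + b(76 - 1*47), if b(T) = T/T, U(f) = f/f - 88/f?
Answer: 885913/155 ≈ 5715.6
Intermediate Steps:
U(f) = 1 - 88/f
b(T) = 1
(U(-155) + 5713) + b(76 - 1*47) = ((-88 - 155)/(-155) + 5713) + 1 = (-1/155*(-243) + 5713) + 1 = (243/155 + 5713) + 1 = 885758/155 + 1 = 885913/155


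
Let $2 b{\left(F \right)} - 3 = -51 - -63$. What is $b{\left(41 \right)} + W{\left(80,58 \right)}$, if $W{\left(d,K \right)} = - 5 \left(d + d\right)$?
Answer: $- \frac{1585}{2} \approx -792.5$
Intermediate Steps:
$W{\left(d,K \right)} = - 10 d$ ($W{\left(d,K \right)} = - 5 \cdot 2 d = - 10 d$)
$b{\left(F \right)} = \frac{15}{2}$ ($b{\left(F \right)} = \frac{3}{2} + \frac{-51 - -63}{2} = \frac{3}{2} + \frac{-51 + 63}{2} = \frac{3}{2} + \frac{1}{2} \cdot 12 = \frac{3}{2} + 6 = \frac{15}{2}$)
$b{\left(41 \right)} + W{\left(80,58 \right)} = \frac{15}{2} - 800 = - \frac{1585}{2}$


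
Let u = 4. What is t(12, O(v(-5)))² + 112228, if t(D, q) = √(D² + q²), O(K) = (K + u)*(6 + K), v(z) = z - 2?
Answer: 112381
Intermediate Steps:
v(z) = -2 + z
O(K) = (4 + K)*(6 + K) (O(K) = (K + 4)*(6 + K) = (4 + K)*(6 + K))
t(12, O(v(-5)))² + 112228 = (√(12² + (24 + (-2 - 5)² + 10*(-2 - 5))²))² + 112228 = (√(144 + (24 + (-7)² + 10*(-7))²))² + 112228 = (√(144 + (24 + 49 - 70)²))² + 112228 = (√(144 + 3²))² + 112228 = (√(144 + 9))² + 112228 = (√153)² + 112228 = (3*√17)² + 112228 = 153 + 112228 = 112381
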